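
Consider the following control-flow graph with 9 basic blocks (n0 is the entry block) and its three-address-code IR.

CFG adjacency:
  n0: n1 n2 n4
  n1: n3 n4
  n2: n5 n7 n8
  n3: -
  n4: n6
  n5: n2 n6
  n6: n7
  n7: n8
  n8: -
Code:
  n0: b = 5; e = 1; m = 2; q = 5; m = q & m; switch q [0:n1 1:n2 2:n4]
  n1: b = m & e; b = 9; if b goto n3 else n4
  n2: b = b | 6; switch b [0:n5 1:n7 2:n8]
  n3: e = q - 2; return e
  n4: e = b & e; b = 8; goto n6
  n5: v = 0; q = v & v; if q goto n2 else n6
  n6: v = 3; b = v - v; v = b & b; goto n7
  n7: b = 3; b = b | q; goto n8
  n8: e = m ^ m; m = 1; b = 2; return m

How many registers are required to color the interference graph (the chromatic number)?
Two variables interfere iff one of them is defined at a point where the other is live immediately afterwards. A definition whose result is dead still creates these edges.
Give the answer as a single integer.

def/use:
  n0: def={b,e,m,q} ue=∅
  n1: def={b} ue={e,m}
  n2: def={b} ue={b}
  n3: def={e} ue={q}
  n4: def={b,e} ue={b,e}
  n5: def={q,v} ue=∅
  n6: def={b,v} ue=∅
  n7: def={b} ue={q}
  n8: def={b,e,m} ue={m}

Backward fixpoint:
  live n0: ∅→{b,e,m,q}
  live n1: {e,m,q}→{b,e,m,q}
  live n2: {b,m,q}→{b,m,q}
  live n3: {q}→∅
  live n4: {b,e,m,q}→{m,q}
  live n5: {b,m}→{b,m,q}
  live n6: {m,q}→{m,q}
  live n7: {m,q}→{m}
  live n8: {m}→∅

Interference:
  b — {e,m,q,v}
  e — {b,m,q}
  m — {b,e,q,v}
  q — {b,e,m,v}
  v — {b,m,q}

Chromatic number:
  lower bound: {b,e,m,q} mutually conflict ⇒ χ ≥ 4
  assign b→r0 e→r3 m→r1 q→r2 v→r3 — no edge inside a register ⇒ χ ≤ 4
  χ = 4

Answer: 4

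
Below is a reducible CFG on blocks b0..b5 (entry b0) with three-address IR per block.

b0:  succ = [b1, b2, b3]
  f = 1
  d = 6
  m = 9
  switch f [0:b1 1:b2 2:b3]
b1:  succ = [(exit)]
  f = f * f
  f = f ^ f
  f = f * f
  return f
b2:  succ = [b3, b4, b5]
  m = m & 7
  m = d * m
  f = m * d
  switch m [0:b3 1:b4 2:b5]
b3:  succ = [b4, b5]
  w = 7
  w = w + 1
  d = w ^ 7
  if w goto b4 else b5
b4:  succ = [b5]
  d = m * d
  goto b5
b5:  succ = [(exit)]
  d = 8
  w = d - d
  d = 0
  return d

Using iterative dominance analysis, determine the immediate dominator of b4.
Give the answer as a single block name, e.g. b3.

idom tree: b1←b0 b2←b0 b3←b0 b4←b0 b5←b0
Dom∩ at merges:
  b3: preds {b0,b2}: {b0} ∩ {b0,b2} = {b0}; idom=b0
  b4: preds {b2,b3}: {b0,b2} ∩ {b0,b3} = {b0}; idom=b0
  b5: preds {b2,b3,b4}: {b0,b2} ∩ {b0,b3} ∩ {b0,b4} = {b0}; idom=b0

idom(b4) = b0

Answer: b0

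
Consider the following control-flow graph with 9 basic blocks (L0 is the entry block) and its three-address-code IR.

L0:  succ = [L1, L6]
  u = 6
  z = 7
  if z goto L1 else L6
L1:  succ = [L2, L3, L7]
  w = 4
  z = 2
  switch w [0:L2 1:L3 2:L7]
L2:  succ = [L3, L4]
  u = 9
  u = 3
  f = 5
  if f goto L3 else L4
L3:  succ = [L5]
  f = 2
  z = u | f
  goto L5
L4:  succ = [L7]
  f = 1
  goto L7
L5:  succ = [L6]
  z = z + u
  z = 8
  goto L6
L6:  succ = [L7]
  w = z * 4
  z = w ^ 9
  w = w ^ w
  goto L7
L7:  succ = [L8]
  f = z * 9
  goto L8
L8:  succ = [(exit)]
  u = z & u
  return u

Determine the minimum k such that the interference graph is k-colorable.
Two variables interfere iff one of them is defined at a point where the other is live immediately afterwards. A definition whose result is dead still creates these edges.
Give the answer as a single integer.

Answer: 3

Derivation:
Per-block:
  L0 def {u,z} use ∅
  L1 def {w,z} use ∅
  L2 def {f,u} use ∅
  L3 def {f,z} use {u}
  L4 def {f} use ∅
  L5 def {z} use {u,z}
  L6 def {w,z} use {z}
  L7 def {f} use {z}
  L8 def {u} use {u,z}

Live sets:
  L0: in=∅ out={u,z}
  L1: in={u} out={u,z}
  L2: in={z} out={u,z}
  L3: in={u} out={u,z}
  L4: in={u,z} out={u,z}
  L5: in={u,z} out={u,z}
  L6: in={u,z} out={u,z}
  L7: in={u,z} out={u,z}
  L8: in={u,z} out=∅

Interference:
  f↔{u,z}
  u↔{f,w,z}
  w↔{u,z}
  z↔{f,u,w}

Registers:
  {f,u,z} pairwise interfere (3-clique) ⇒ χ ≥ 3
  3-colouring: R0={u}  R1={z}  R2={f,w}
  χ = 3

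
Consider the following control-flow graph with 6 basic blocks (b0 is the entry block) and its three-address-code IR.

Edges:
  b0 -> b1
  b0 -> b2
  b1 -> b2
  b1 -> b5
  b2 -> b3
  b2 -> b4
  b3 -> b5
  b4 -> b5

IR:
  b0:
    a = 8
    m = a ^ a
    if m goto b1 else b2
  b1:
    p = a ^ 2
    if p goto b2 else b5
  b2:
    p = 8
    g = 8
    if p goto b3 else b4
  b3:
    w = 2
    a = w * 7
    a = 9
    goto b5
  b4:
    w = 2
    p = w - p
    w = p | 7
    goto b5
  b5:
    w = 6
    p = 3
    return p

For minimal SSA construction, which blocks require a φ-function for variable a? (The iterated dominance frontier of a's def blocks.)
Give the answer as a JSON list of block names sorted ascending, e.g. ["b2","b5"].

Answer: ["b5"]

Working:
idom tree: b1←b0 b2←b0 b3←b2 b4←b2 b5←b0
Join-block Dom:
  b2: preds {b0,b1}: {b0} ∩ {b0,b1} = {b0}; idom=b0
  b5: preds {b1,b3,b4}: {b0,b1} ∩ {b0,b2,b3} ∩ {b0,b2,b4} = {b0}; idom=b0

DF walk-up:
  b2←b0: walk · to b0
  b2←b1: walk b1 to b0
  b5←b1: walk b1 to b0
  b5←b3: walk b3→b2 to b0
  b5←b4: walk b4→b2 to b0
  DF(b0)=∅
  DF(b1)={b2,b5}
  DF(b2)={b5}
  DF(b3)={b5}
  DF(b4)={b5}
  DF(b5)=∅

φ for a: defs {b0,b3}
  DF⁺ = {b5}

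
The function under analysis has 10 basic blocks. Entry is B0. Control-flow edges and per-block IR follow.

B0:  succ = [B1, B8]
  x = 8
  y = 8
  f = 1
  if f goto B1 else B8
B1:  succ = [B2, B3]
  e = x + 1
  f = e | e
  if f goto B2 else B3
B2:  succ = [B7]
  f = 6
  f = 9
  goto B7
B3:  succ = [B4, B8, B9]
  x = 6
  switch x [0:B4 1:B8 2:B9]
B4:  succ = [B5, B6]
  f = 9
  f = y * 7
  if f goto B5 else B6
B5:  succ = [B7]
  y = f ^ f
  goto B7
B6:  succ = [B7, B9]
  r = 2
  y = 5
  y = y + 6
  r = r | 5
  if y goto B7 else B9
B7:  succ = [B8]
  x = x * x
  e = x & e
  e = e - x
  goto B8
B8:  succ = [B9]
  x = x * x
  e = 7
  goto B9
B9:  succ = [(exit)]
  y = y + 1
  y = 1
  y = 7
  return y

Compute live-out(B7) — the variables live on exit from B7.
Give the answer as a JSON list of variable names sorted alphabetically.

Answer: ["x", "y"]

Derivation:
Per-block:
  B0: def={f,x,y} ue=∅
  B1: def={e,f} ue={x}
  B2: def={f} ue=∅
  B3: def={x} ue=∅
  B4: def={f} ue={y}
  B5: def={y} ue={f}
  B6: def={r,y} ue=∅
  B7: def={e,x} ue={e,x}
  B8: def={e,x} ue={x}
  B9: def={y} ue={y}

Backward fixpoint:
  live B0: ∅→{x,y}
  live B1: {x,y}→{e,x,y}
  live B2: {e,x,y}→{e,x,y}
  live B3: {e,y}→{e,x,y}
  live B4: {e,x,y}→{e,f,x}
  live B5: {e,f,x}→{e,x,y}
  live B6: {e,x}→{e,x,y}
  live B7: {e,x,y}→{x,y}
  live B8: {x,y}→{y}
  live B9: {y}→∅

live-out(B7) = ["x", "y"]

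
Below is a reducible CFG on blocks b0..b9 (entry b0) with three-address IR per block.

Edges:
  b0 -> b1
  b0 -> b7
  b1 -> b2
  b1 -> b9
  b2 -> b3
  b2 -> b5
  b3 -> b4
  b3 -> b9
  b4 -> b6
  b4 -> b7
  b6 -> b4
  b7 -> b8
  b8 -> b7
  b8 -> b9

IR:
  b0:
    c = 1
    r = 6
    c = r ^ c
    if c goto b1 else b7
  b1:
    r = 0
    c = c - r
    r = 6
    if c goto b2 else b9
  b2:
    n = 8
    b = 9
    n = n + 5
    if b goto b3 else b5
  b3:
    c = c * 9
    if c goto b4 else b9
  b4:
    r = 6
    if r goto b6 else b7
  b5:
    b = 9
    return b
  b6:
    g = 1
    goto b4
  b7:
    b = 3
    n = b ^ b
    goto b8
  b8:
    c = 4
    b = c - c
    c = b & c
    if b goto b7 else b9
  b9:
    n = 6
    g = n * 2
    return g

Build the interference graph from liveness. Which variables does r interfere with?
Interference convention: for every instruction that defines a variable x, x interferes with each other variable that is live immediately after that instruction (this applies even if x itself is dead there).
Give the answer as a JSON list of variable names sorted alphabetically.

Answer: ["c"]

Analysis:
Block summaries:
  b0 def {c,r} use ∅
  b1 def {c,r} use {c}
  b2 def {b,n} use ∅
  b3 def {c} use {c}
  b4 def {r} use ∅
  b5 def {b} use ∅
  b6 def {g} use ∅
  b7 def {b,n} use ∅
  b8 def {b,c} use ∅
  b9 def {g,n} use ∅

Liveness:
  live b0: ∅→{c}
  live b1: {c}→{c}
  live b2: {c}→{c}
  live b3: {c}→∅
  live b4: ∅→∅
  live b5: ∅→∅
  live b6: ∅→∅
  live b7: ∅→∅
  live b8: ∅→∅
  live b9: ∅→∅

Interfere edges:
  b↔{c,n}
  c↔{b,n,r}
  g↔∅
  n↔{b,c}
  r↔{c}

N(r) = ["c"]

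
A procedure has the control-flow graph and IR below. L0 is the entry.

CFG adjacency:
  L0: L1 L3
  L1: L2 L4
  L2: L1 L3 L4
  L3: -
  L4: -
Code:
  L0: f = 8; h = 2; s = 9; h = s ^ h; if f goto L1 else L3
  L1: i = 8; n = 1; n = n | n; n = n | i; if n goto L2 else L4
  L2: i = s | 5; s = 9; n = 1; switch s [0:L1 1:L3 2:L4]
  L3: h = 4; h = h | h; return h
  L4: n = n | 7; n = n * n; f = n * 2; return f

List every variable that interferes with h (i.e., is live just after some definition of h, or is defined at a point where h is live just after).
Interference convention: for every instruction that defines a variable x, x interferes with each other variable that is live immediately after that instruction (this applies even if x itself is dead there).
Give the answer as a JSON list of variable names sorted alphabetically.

Per-block:
  L0 def {f,h,s} use ∅
  L1 def {i,n} use ∅
  L2 def {i,n,s} use {s}
  L3 def {h} use ∅
  L4 def {f,n} use {n}

Live sets:
  L0 li=∅ lo={s}
  L1 li={s} lo={n,s}
  L2 li={s} lo={n,s}
  L3 li=∅ lo=∅
  L4 li={n} lo=∅

Interference:
  f — {h,s}
  h — {f,s}
  i — {n,s}
  n — {i,s}
  s — {f,h,i,n}

N(h) = ["f", "s"]

Answer: ["f", "s"]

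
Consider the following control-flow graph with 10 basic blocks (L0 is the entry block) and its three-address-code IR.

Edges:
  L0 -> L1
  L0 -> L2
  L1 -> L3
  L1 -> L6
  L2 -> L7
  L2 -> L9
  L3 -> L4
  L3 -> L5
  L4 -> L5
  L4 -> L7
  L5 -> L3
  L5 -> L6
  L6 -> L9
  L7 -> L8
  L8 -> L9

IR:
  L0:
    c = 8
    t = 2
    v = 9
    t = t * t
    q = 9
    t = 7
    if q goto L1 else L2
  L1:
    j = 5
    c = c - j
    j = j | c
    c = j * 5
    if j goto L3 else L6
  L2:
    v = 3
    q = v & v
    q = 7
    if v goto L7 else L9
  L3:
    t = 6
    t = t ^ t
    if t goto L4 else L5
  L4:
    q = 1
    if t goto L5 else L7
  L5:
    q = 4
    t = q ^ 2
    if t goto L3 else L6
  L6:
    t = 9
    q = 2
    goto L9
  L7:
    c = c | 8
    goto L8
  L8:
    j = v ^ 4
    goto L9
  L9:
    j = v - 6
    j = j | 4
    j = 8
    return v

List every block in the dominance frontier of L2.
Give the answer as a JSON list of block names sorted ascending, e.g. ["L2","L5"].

Answer: ["L7", "L9"]

Analysis:
idom tree: L1←L0 L2←L0 L3←L1 L4←L3 L5←L3 L6←L1 L7←L0 L8←L7 L9←L0
Join-block Dom:
  L3: preds {L1,L5}: {L0,L1} ∩ {L0,L1,L3,L5} = {L0,L1}; idom=L1
  L5: preds {L3,L4}: {L0,L1,L3} ∩ {L0,L1,L3,L4} = {L0,L1,L3}; idom=L3
  L6: preds {L1,L5}: {L0,L1} ∩ {L0,L1,L3,L5} = {L0,L1}; idom=L1
  L7: preds {L2,L4}: {L0,L2} ∩ {L0,L1,L3,L4} = {L0}; idom=L0
  L9: preds {L2,L6,L8}: {L0,L2} ∩ {L0,L1,L6} ∩ {L0,L7,L8} = {L0}; idom=L0

DF walk-up:
  join L3 pred L1: · stop@L1
  join L3 pred L5: L5→L3 stop@L1
  join L5 pred L3: · stop@L3
  join L5 pred L4: L4 stop@L3
  join L6 pred L1: · stop@L1
  join L6 pred L5: L5→L3 stop@L1
  join L7 pred L2: L2 stop@L0
  join L7 pred L4: L4→L3→L1 stop@L0
  join L9 pred L2: L2 stop@L0
  join L9 pred L6: L6→L1 stop@L0
  join L9 pred L8: L8→L7 stop@L0
  L0: DF=∅
  L1: DF={L7,L9}
  L2: DF={L7,L9}
  L3: DF={L3,L6,L7}
  L4: DF={L5,L7}
  L5: DF={L3,L6}
  L6: DF={L9}
  L7: DF={L9}
  L8: DF={L9}
  L9: DF=∅

DF(L2) = ["L7", "L9"]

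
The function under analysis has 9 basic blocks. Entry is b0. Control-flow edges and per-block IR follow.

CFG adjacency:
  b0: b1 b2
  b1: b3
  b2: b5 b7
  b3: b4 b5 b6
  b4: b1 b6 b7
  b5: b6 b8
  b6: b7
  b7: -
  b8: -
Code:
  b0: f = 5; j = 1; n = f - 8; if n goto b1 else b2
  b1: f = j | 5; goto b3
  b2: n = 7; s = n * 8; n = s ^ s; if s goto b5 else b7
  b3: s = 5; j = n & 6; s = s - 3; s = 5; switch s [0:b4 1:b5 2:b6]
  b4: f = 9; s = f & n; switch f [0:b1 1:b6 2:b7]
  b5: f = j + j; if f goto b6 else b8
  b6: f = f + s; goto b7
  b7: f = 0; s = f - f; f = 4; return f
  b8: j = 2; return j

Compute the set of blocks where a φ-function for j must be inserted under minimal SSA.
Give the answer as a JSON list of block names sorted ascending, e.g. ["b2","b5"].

Answer: ["b1", "b5", "b6", "b7"]

Derivation:
idom tree: b1←b0 b2←b0 b3←b1 b4←b3 b5←b0 b6←b0 b7←b0 b8←b5
Join-block Dom:
  b1: preds {b0,b4}: {b0} ∩ {b0,b1,b3,b4} = {b0}; idom=b0
  b5: preds {b2,b3}: {b0,b2} ∩ {b0,b1,b3} = {b0}; idom=b0
  b6: preds {b3,b4,b5}: {b0,b1,b3} ∩ {b0,b1,b3,b4} ∩ {b0,b5} = {b0}; idom=b0
  b7: preds {b2,b4,b6}: {b0,b2} ∩ {b0,b1,b3,b4} ∩ {b0,b6} = {b0}; idom=b0

DF walk-up:
  b1←b0: walk · to b0
  b1←b4: walk b4→b3→b1 to b0
  b5←b2: walk b2 to b0
  b5←b3: walk b3→b1 to b0
  b6←b3: walk b3→b1 to b0
  b6←b4: walk b4→b3→b1 to b0
  b6←b5: walk b5 to b0
  b7←b2: walk b2 to b0
  b7←b4: walk b4→b3→b1 to b0
  b7←b6: walk b6 to b0
  b0 → ∅
  b1 → {b1,b5,b6,b7}
  b2 → {b5,b7}
  b3 → {b1,b5,b6,b7}
  b4 → {b1,b6,b7}
  b5 → {b6}
  b6 → {b7}
  b7 → ∅
  b8 → ∅

φ for j: defs {b0,b3,b8}
  DF⁺ = {b1,b5,b6,b7}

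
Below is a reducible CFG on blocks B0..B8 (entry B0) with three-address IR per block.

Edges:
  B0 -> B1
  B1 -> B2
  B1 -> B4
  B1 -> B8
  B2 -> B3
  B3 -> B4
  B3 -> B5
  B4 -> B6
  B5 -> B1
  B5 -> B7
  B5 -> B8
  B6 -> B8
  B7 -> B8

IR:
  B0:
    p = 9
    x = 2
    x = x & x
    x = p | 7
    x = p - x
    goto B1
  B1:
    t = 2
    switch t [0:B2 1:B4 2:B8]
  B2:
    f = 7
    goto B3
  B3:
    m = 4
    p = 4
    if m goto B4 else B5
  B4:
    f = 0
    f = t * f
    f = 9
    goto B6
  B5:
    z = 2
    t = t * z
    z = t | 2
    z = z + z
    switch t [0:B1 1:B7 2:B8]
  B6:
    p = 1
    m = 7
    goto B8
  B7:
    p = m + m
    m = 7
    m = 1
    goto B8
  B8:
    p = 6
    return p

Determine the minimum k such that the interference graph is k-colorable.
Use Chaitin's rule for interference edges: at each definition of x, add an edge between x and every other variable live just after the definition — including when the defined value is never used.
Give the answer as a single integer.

Answer: 3

Analysis:
def/use:
  B0 def {p,x} use ∅
  B1 def {t} use ∅
  B2 def {f} use ∅
  B3 def {m,p} use ∅
  B4 def {f} use {t}
  B5 def {t,z} use {t}
  B6 def {m,p} use ∅
  B7 def {m,p} use {m}
  B8 def {p} use ∅

Live sets:
  live B0: ∅→∅
  live B1: ∅→{t}
  live B2: {t}→{t}
  live B3: {t}→{m,t}
  live B4: {t}→∅
  live B5: {m,t}→{m}
  live B6: ∅→∅
  live B7: {m}→∅
  live B8: ∅→∅

Conflict graph:
  f: {t}
  m: {p,t,z}
  p: {m,t,x}
  t: {f,m,p,z}
  x: {p}
  z: {m,t}

Registers:
  {m,p,t} pairwise interfere (3-clique) ⇒ χ ≥ 3
  3-colouring: r0={t,x}  r1={f,m}  r2={p,z}
  χ = 3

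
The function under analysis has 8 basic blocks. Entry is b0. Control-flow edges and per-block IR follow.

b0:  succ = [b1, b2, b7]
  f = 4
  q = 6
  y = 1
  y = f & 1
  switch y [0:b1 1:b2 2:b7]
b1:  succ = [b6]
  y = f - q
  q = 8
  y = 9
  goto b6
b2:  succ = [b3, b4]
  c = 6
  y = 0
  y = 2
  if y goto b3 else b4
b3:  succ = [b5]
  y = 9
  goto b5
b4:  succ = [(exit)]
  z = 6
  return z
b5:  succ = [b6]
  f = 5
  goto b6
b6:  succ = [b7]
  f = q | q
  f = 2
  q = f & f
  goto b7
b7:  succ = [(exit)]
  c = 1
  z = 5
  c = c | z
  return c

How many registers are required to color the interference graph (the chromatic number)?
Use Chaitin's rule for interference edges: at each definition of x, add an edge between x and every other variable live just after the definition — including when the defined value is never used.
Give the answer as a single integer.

Block summaries:
  b0: {f,q,y} / ∅
  b1: {q,y} / {f,q}
  b2: {c,y} / ∅
  b3: {y} / ∅
  b4: {z} / ∅
  b5: {f} / ∅
  b6: {f,q} / {q}
  b7: {c,z} / ∅

Live sets:
  live b0: ∅→{f,q}
  live b1: {f,q}→{q}
  live b2: {q}→{q}
  live b3: {q}→{q}
  live b4: ∅→∅
  live b5: {q}→{q}
  live b6: {q}→∅
  live b7: ∅→∅

Interfere edges:
  c: {q,z}
  f: {q,y}
  q: {c,f,y}
  y: {f,q}
  z: {c}

Colouring:
  lower bound: {f,q,y} mutually conflict ⇒ χ ≥ 3
  assign c→r1 f→r1 q→r0 y→r2 z→r0 — no edge inside a register ⇒ χ ≤ 3
  χ = 3

Answer: 3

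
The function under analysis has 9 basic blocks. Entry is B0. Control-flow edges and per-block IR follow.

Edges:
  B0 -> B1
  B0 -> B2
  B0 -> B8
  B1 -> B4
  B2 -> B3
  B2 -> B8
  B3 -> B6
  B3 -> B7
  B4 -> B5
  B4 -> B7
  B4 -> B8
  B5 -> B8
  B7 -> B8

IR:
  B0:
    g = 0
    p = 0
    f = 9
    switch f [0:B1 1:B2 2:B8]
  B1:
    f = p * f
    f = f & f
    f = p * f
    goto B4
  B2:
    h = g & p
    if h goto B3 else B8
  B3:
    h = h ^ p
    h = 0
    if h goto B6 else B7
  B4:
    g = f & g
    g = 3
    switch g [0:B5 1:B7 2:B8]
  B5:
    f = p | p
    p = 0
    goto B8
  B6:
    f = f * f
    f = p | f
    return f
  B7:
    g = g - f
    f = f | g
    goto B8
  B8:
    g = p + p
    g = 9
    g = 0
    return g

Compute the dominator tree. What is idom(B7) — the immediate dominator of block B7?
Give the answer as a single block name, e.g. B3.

Answer: B0

Working:
idom tree: B1←B0 B2←B0 B3←B2 B4←B1 B5←B4 B6←B3 B7←B0 B8←B0
Dom at joins:
  B7: preds {B3,B4}: {B0,B2,B3} ∩ {B0,B1,B4} = {B0}; idom=B0
  B8: preds {B0,B2,B4,B5,B7}: {B0} ∩ {B0,B2} ∩ {B0,B1,B4} ∩ {B0,B1,B4,B5} ∩ {B0,B7} = {B0}; idom=B0

idom(B7) = B0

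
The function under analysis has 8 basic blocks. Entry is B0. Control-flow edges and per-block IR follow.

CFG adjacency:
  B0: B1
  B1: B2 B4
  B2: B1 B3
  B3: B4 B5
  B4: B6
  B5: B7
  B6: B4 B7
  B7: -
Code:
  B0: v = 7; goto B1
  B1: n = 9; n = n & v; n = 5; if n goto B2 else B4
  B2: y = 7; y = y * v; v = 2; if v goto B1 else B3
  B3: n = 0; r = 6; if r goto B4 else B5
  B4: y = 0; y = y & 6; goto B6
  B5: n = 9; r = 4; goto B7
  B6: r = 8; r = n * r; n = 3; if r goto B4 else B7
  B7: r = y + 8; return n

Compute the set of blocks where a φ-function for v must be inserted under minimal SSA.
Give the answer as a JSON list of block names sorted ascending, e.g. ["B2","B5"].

Answer: ["B1", "B4", "B7"]

Working:
idom tree: B1←B0 B2←B1 B3←B2 B4←B1 B5←B3 B6←B4 B7←B1
Dom at joins:
  B1: preds {B0,B2}: {B0} ∩ {B0,B1,B2} = {B0}; idom=B0
  B4: preds {B1,B3,B6}: {B0,B1} ∩ {B0,B1,B2,B3} ∩ {B0,B1,B4,B6} = {B0,B1}; idom=B1
  B7: preds {B5,B6}: {B0,B1,B2,B3,B5} ∩ {B0,B1,B4,B6} = {B0,B1}; idom=B1

DF walk-up:
  B1←B0: walk · to B0
  B1←B2: walk B2→B1 to B0
  B4←B1: walk · to B1
  B4←B3: walk B3→B2 to B1
  B4←B6: walk B6→B4 to B1
  B7←B5: walk B5→B3→B2 to B1
  B7←B6: walk B6→B4 to B1
  DF(B0)=∅
  DF(B1)={B1}
  DF(B2)={B1,B4,B7}
  DF(B3)={B4,B7}
  DF(B4)={B4,B7}
  DF(B5)={B7}
  DF(B6)={B4,B7}
  DF(B7)=∅

φ for v: defs {B0,B2}
  DF⁺ = {B1,B4,B7}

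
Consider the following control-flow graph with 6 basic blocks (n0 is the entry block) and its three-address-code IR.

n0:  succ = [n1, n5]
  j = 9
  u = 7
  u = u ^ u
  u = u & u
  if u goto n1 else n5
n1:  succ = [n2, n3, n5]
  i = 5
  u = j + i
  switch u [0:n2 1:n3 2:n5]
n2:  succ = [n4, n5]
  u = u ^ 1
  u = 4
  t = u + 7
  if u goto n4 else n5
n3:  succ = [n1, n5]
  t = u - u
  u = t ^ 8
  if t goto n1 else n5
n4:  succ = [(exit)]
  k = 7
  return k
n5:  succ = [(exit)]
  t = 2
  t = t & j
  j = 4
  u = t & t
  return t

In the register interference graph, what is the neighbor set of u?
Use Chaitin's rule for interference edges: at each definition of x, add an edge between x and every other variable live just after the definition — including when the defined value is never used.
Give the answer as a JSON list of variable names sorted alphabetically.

Block summaries:
  n0 def {j,u} use ∅
  n1 def {i,u} use {j}
  n2 def {t,u} use {u}
  n3 def {t,u} use {u}
  n4 def {k} use ∅
  n5 def {j,t,u} use {j}

Backward fixpoint:
  n0: in=∅ out={j}
  n1: in={j} out={j,u}
  n2: in={j,u} out={j}
  n3: in={j,u} out={j}
  n4: in=∅ out=∅
  n5: in={j} out=∅

Conflict graph:
  i: {j}
  j: {i,t,u}
  k: ∅
  t: {j,u}
  u: {j,t}

N(u) = ["j", "t"]

Answer: ["j", "t"]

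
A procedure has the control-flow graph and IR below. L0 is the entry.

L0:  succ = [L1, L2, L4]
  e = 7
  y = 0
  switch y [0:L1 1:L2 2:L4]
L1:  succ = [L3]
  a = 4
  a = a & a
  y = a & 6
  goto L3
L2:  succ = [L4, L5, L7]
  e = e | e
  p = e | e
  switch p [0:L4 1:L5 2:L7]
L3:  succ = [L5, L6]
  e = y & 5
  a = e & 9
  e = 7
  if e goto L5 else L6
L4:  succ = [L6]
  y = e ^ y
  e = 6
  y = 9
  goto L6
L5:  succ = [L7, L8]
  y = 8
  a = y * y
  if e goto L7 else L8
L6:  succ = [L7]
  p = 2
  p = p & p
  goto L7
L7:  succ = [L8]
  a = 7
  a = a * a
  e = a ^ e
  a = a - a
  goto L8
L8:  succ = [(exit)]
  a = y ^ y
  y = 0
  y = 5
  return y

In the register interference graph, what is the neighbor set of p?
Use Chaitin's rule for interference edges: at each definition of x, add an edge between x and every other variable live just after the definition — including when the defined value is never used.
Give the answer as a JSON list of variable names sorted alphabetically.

Answer: ["e", "y"]

Working:
def/use:
  L0 def {e,y} use ∅
  L1 def {a,y} use ∅
  L2 def {e,p} use {e}
  L3 def {a,e} use {y}
  L4 def {e,y} use {e,y}
  L5 def {a,y} use {e}
  L6 def {p} use ∅
  L7 def {a,e} use {e}
  L8 def {a,y} use {y}

Liveness:
  L0: in=∅ out={e,y}
  L1: in=∅ out={y}
  L2: in={e,y} out={e,y}
  L3: in={y} out={e,y}
  L4: in={e,y} out={e,y}
  L5: in={e} out={e,y}
  L6: in={e,y} out={e,y}
  L7: in={e,y} out={y}
  L8: in={y} out=∅

Conflict graph:
  a↔{e,y}
  e↔{a,p,y}
  p↔{e,y}
  y↔{a,e,p}

N(p) = ["e", "y"]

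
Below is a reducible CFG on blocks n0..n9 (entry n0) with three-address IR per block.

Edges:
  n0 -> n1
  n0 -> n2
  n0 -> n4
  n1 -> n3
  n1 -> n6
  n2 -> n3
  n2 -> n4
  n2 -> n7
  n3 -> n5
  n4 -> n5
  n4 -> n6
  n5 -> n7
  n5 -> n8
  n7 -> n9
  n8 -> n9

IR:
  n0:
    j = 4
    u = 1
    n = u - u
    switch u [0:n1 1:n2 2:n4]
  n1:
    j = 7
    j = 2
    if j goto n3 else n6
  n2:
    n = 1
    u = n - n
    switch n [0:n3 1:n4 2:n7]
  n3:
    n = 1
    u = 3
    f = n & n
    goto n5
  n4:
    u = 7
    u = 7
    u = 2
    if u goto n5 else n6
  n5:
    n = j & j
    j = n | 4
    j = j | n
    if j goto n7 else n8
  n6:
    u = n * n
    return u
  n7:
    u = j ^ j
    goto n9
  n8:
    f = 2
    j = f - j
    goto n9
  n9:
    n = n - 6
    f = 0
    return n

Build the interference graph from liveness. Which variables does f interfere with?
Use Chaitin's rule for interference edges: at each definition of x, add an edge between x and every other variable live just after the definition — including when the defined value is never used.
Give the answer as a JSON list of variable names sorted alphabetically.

Per-block:
  n0 def {j,n,u} use ∅
  n1 def {j} use ∅
  n2 def {n,u} use ∅
  n3 def {f,n,u} use ∅
  n4 def {u} use ∅
  n5 def {j,n} use {j}
  n6 def {u} use {n}
  n7 def {u} use {j}
  n8 def {f,j} use {j}
  n9 def {f,n} use {n}

Backward fixpoint:
  live n0: ∅→{j,n}
  live n1: {n}→{j,n}
  live n2: {j}→{j,n}
  live n3: {j}→{j}
  live n4: {j,n}→{j,n}
  live n5: {j}→{j,n}
  live n6: {n}→∅
  live n7: {j,n}→{n}
  live n8: {j,n}→{n}
  live n9: {n}→∅

Conflict graph:
  f: {j,n}
  j: {f,n,u}
  n: {f,j,u}
  u: {j,n}

N(f) = ["j", "n"]

Answer: ["j", "n"]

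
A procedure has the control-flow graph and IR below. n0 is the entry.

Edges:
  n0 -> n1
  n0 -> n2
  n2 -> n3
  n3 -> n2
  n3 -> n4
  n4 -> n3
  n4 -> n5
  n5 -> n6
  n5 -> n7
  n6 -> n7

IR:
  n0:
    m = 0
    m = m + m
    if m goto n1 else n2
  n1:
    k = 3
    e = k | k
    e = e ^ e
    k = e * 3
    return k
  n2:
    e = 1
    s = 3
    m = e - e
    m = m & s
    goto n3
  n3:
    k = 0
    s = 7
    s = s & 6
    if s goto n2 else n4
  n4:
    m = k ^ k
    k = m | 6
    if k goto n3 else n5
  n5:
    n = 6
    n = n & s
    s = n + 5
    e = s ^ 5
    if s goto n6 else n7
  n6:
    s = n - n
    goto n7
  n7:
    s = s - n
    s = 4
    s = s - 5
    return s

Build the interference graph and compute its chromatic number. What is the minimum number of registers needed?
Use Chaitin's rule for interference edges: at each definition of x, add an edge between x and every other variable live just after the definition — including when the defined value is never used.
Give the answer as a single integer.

Block summaries:
  n0: def={m} ue=∅
  n1: def={e,k} ue=∅
  n2: def={e,m,s} ue=∅
  n3: def={k,s} ue=∅
  n4: def={k,m} ue={k}
  n5: def={e,n,s} ue={s}
  n6: def={s} ue={n}
  n7: def={s} ue={n,s}

Live sets:
  n0 li=∅ lo=∅
  n1 li=∅ lo=∅
  n2 li=∅ lo=∅
  n3 li=∅ lo={k,s}
  n4 li={k,s} lo={s}
  n5 li={s} lo={n,s}
  n6 li={n} lo={n,s}
  n7 li={n,s} lo=∅

Interfere edges:
  e↔{n,s}
  k↔{s}
  m↔{s}
  n↔{e,s}
  s↔{e,k,m,n}

Registers:
  {e,n,s} pairwise interfere (3-clique) ⇒ χ ≥ 3
  assign e→r1 k→r1 m→r1 n→r2 s→r0 — no edge inside a register ⇒ χ ≤ 3
  χ = 3

Answer: 3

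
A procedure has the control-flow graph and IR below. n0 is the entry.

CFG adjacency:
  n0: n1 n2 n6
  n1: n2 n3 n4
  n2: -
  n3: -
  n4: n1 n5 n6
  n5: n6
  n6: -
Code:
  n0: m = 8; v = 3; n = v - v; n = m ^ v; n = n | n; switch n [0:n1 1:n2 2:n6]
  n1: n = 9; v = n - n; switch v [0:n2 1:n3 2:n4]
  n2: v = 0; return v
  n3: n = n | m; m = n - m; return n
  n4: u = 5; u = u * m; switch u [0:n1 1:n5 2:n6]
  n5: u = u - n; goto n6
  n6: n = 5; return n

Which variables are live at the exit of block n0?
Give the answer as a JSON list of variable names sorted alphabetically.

Answer: ["m"]

Analysis:
Per-block:
  n0 def {m,n,v} use ∅
  n1 def {n,v} use ∅
  n2 def {v} use ∅
  n3 def {m,n} use {m,n}
  n4 def {u} use {m}
  n5 def {u} use {n,u}
  n6 def {n} use ∅

Backward fixpoint:
  n0: in=∅ out={m}
  n1: in={m} out={m,n}
  n2: in=∅ out=∅
  n3: in={m,n} out=∅
  n4: in={m,n} out={m,n,u}
  n5: in={n,u} out=∅
  n6: in=∅ out=∅

live-out(n0) = ["m"]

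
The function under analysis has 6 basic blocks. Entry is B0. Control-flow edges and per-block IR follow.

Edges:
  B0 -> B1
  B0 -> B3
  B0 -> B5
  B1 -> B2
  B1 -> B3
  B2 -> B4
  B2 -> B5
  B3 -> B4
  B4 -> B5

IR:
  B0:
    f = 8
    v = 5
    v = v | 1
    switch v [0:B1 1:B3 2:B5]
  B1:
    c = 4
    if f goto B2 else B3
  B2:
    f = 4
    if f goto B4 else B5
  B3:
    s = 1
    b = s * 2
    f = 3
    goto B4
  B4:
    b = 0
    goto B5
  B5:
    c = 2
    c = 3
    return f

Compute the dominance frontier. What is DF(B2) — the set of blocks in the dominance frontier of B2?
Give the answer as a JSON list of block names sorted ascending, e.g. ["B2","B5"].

idom tree: B1←B0 B2←B1 B3←B0 B4←B0 B5←B0
Join-block Dom:
  B3: preds {B0,B1}: {B0} ∩ {B0,B1} = {B0}; idom=B0
  B4: preds {B2,B3}: {B0,B1,B2} ∩ {B0,B3} = {B0}; idom=B0
  B5: preds {B0,B2,B4}: {B0} ∩ {B0,B1,B2} ∩ {B0,B4} = {B0}; idom=B0

DF derivation:
  B3←B0: walk · to B0
  B3←B1: walk B1 to B0
  B4←B2: walk B2→B1 to B0
  B4←B3: walk B3 to B0
  B5←B0: walk · to B0
  B5←B2: walk B2→B1 to B0
  B5←B4: walk B4 to B0
  B0 → ∅
  B1 → {B3,B4,B5}
  B2 → {B4,B5}
  B3 → {B4}
  B4 → {B5}
  B5 → ∅

DF(B2) = ["B4", "B5"]

Answer: ["B4", "B5"]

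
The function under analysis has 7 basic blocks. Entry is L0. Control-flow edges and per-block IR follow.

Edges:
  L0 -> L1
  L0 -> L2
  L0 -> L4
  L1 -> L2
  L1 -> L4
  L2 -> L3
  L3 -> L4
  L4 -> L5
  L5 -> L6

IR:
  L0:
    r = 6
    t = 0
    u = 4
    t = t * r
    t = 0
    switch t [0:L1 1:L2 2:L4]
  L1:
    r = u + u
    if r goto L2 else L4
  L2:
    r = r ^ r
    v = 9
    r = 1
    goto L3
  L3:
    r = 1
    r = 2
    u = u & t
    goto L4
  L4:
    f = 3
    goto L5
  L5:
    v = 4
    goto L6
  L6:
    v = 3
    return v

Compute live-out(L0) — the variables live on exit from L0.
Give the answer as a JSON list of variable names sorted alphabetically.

Per-block:
  L0 def {r,t,u} use ∅
  L1 def {r} use {u}
  L2 def {r,v} use {r}
  L3 def {r,u} use {t,u}
  L4 def {f} use ∅
  L5 def {v} use ∅
  L6 def {v} use ∅

Liveness:
  L0 li=∅ lo={r,t,u}
  L1 li={t,u} lo={r,t,u}
  L2 li={r,t,u} lo={t,u}
  L3 li={t,u} lo=∅
  L4 li=∅ lo=∅
  L5 li=∅ lo=∅
  L6 li=∅ lo=∅

live-out(L0) = ["r", "t", "u"]

Answer: ["r", "t", "u"]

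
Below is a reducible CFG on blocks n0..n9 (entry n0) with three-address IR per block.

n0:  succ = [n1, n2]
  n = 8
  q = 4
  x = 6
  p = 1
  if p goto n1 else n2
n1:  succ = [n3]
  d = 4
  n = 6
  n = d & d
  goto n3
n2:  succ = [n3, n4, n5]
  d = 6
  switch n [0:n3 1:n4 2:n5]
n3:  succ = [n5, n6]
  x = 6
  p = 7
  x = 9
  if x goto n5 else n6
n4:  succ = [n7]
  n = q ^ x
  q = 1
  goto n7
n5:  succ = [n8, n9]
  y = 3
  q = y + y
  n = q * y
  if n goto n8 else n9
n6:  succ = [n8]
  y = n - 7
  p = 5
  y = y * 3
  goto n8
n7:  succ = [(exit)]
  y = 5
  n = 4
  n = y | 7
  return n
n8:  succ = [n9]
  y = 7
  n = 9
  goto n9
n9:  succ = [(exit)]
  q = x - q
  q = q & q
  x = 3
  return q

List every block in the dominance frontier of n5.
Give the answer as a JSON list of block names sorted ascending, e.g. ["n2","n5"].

Answer: ["n8", "n9"]

Working:
idom tree: n1←n0 n2←n0 n3←n0 n4←n2 n5←n0 n6←n3 n7←n4 n8←n0 n9←n0
Dom∩ at merges:
  n3: preds {n1,n2}: {n0,n1} ∩ {n0,n2} = {n0}; idom=n0
  n5: preds {n2,n3}: {n0,n2} ∩ {n0,n3} = {n0}; idom=n0
  n8: preds {n5,n6}: {n0,n5} ∩ {n0,n3,n6} = {n0}; idom=n0
  n9: preds {n5,n8}: {n0,n5} ∩ {n0,n8} = {n0}; idom=n0

DF walk-up:
  join n3 pred n1: n1 stop@n0
  join n3 pred n2: n2 stop@n0
  join n5 pred n2: n2 stop@n0
  join n5 pred n3: n3 stop@n0
  join n8 pred n5: n5 stop@n0
  join n8 pred n6: n6→n3 stop@n0
  join n9 pred n5: n5 stop@n0
  join n9 pred n8: n8 stop@n0
  n0: DF=∅
  n1: DF={n3}
  n2: DF={n3,n5}
  n3: DF={n5,n8}
  n4: DF=∅
  n5: DF={n8,n9}
  n6: DF={n8}
  n7: DF=∅
  n8: DF={n9}
  n9: DF=∅

DF(n5) = ["n8", "n9"]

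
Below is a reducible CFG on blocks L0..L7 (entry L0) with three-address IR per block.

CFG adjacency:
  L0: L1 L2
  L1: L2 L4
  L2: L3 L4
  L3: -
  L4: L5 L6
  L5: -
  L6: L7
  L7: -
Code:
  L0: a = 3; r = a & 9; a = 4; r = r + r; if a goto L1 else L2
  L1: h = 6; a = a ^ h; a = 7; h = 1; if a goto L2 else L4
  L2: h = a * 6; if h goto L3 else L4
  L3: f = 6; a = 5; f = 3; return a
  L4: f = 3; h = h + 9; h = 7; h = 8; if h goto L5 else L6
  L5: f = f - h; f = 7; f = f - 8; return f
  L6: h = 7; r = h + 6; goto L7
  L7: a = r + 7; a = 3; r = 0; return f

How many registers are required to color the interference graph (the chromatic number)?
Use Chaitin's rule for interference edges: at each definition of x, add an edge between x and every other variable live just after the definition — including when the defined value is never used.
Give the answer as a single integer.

Per-block:
  L0: {a,r} / ∅
  L1: {a,h} / {a}
  L2: {h} / {a}
  L3: {a,f} / ∅
  L4: {f,h} / {h}
  L5: {f} / {f,h}
  L6: {h,r} / ∅
  L7: {a,r} / {f,r}

Liveness:
  L0 li=∅ lo={a}
  L1 li={a} lo={a,h}
  L2 li={a} lo={h}
  L3 li=∅ lo=∅
  L4 li={h} lo={f,h}
  L5 li={f,h} lo=∅
  L6 li={f} lo={f,r}
  L7 li={f,r} lo=∅

Interfere edges:
  a: {f,h,r}
  f: {a,h,r}
  h: {a,f}
  r: {a,f}

Chromatic number:
  clique {a,f,h} ⇒ need ≥ 3
  3-colouring: r0={a}  r1={f}  r2={h,r}
  χ = 3

Answer: 3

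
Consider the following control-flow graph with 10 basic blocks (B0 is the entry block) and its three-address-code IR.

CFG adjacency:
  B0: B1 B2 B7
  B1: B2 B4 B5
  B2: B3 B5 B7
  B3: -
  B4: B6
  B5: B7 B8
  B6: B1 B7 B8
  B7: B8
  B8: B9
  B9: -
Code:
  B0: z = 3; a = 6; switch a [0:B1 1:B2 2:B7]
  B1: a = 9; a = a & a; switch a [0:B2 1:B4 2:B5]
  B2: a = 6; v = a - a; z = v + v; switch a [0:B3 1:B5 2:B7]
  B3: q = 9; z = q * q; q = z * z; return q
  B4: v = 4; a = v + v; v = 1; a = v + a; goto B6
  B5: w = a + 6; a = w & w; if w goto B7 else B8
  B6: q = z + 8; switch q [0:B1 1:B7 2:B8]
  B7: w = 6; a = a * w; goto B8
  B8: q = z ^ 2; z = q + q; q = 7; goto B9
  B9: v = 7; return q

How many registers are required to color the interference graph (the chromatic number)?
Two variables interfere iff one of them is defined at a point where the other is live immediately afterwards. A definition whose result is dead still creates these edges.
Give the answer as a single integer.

Answer: 4

Working:
def/use:
  B0 def {a,z} use ∅
  B1 def {a} use ∅
  B2 def {a,v,z} use ∅
  B3 def {q,z} use ∅
  B4 def {a,v} use ∅
  B5 def {a,w} use {a}
  B6 def {q} use {z}
  B7 def {a,w} use {a}
  B8 def {q,z} use {z}
  B9 def {v} use {q}

Live sets:
  B0: in=∅ out={a,z}
  B1: in={z} out={a,z}
  B2: in=∅ out={a,z}
  B3: in=∅ out=∅
  B4: in={z} out={a,z}
  B5: in={a,z} out={a,z}
  B6: in={a,z} out={a,z}
  B7: in={a,z} out={z}
  B8: in={z} out={q}
  B9: in={q} out=∅

Conflict graph:
  a — {q,v,w,z}
  q — {a,v,z}
  v — {a,q,z}
  w — {a,z}
  z — {a,q,v,w}

Chromatic number:
  clique {a,q,v,z} ⇒ need ≥ 4
  assign a→R0 q→R2 v→R3 w→R2 z→R1 — no edge inside a register ⇒ χ ≤ 4
  χ = 4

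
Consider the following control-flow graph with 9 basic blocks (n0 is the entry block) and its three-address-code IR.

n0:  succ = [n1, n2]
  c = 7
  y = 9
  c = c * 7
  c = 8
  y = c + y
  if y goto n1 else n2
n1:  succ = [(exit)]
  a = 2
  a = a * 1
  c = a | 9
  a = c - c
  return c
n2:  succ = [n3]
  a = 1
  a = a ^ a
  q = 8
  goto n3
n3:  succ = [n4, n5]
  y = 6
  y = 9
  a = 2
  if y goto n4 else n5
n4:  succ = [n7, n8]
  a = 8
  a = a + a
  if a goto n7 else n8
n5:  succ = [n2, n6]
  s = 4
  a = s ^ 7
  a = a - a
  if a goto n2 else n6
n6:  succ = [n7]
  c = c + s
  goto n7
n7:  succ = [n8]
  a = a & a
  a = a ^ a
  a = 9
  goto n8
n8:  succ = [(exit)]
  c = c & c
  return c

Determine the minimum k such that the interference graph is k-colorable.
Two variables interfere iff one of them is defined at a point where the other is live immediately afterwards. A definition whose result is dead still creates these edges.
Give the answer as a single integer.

Block summaries:
  n0 def {c,y} use ∅
  n1 def {a,c} use ∅
  n2 def {a,q} use ∅
  n3 def {a,y} use ∅
  n4 def {a} use ∅
  n5 def {a,s} use ∅
  n6 def {c} use {c,s}
  n7 def {a} use {a}
  n8 def {c} use {c}

Backward fixpoint:
  live n0: ∅→{c}
  live n1: ∅→∅
  live n2: {c}→{c}
  live n3: {c}→{c}
  live n4: {c}→{a,c}
  live n5: {c}→{a,c,s}
  live n6: {a,c,s}→{a,c}
  live n7: {a,c}→{c}
  live n8: {c}→∅

Interference:
  a: {c,s,y}
  c: {a,q,s,y}
  q: {c}
  s: {a,c}
  y: {a,c}

Chromatic number:
  lower bound: {a,c,s} mutually conflict ⇒ χ ≥ 3
  assign a→r1 c→r0 q→r1 s→r2 y→r2 — no edge inside a register ⇒ χ ≤ 3
  χ = 3

Answer: 3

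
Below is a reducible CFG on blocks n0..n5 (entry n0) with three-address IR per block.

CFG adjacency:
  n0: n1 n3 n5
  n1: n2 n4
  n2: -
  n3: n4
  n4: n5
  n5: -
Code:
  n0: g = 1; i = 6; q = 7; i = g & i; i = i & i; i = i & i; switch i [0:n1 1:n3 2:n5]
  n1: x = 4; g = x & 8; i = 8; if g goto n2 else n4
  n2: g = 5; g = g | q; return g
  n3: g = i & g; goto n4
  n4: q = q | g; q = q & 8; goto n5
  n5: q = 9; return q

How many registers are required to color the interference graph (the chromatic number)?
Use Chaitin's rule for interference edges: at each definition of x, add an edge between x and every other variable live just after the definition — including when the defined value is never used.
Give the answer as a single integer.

def/use:
  n0 def {g,i,q} use ∅
  n1 def {g,i,x} use ∅
  n2 def {g} use {q}
  n3 def {g} use {g,i}
  n4 def {q} use {g,q}
  n5 def {q} use ∅

Live sets:
  n0 li=∅ lo={g,i,q}
  n1 li={q} lo={g,q}
  n2 li={q} lo=∅
  n3 li={g,i,q} lo={g,q}
  n4 li={g,q} lo=∅
  n5 li=∅ lo=∅

Conflict graph:
  g↔{i,q}
  i↔{g,q}
  q↔{g,i,x}
  x↔{q}

Registers:
  lower bound: {g,i,q} mutually conflict ⇒ χ ≥ 3
  assign g→R1 i→R2 q→R0 x→R1 — no edge inside a register ⇒ χ ≤ 3
  χ = 3

Answer: 3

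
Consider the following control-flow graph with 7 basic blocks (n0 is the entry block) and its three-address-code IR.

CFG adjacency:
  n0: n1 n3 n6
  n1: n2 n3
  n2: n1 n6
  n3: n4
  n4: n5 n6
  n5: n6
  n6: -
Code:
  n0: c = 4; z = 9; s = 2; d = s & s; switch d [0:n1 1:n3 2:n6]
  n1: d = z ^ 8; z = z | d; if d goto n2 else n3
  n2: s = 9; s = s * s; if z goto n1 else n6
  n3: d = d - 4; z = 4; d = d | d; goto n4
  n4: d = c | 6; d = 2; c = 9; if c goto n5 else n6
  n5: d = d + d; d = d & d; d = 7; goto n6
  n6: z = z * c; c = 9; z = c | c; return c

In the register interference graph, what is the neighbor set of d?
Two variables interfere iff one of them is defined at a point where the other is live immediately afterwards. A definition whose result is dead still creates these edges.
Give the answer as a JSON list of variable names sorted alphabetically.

Answer: ["c", "z"]

Working:
def/use:
  n0 def {c,d,s,z} use ∅
  n1 def {d,z} use {z}
  n2 def {s} use {z}
  n3 def {d,z} use {d}
  n4 def {c,d} use {c}
  n5 def {d} use {d}
  n6 def {c,z} use {c,z}

Backward fixpoint:
  live n0: ∅→{c,d,z}
  live n1: {c,z}→{c,d,z}
  live n2: {c,z}→{c,z}
  live n3: {c,d}→{c,z}
  live n4: {c,z}→{c,d,z}
  live n5: {c,d,z}→{c,z}
  live n6: {c,z}→∅

Conflict graph:
  c↔{d,s,z}
  d↔{c,z}
  s↔{c,z}
  z↔{c,d,s}

N(d) = ["c", "z"]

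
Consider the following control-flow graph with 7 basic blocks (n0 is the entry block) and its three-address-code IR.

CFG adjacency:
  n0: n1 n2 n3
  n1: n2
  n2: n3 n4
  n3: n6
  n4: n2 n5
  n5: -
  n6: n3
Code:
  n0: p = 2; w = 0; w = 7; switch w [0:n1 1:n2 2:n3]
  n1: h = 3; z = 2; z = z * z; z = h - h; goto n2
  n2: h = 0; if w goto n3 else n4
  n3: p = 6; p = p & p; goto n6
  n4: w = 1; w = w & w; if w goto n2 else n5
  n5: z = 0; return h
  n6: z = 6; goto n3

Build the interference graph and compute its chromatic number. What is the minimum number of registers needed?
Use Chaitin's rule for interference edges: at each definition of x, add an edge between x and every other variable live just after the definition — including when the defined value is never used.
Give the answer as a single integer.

Per-block:
  n0: def={p,w} ue=∅
  n1: def={h,z} ue=∅
  n2: def={h} ue={w}
  n3: def={p} ue=∅
  n4: def={w} ue=∅
  n5: def={z} ue={h}
  n6: def={z} ue=∅

Liveness:
  n0: in=∅ out={w}
  n1: in={w} out={w}
  n2: in={w} out={h}
  n3: in=∅ out=∅
  n4: in={h} out={h,w}
  n5: in={h} out=∅
  n6: in=∅ out=∅

Conflict graph:
  h — {w,z}
  p — ∅
  w — {h,z}
  z — {h,w}

Colouring:
  {h,w,z} pairwise interfere (3-clique) ⇒ χ ≥ 3
  3-colouring: r0={h,p}  r1={w}  r2={z}
  χ = 3

Answer: 3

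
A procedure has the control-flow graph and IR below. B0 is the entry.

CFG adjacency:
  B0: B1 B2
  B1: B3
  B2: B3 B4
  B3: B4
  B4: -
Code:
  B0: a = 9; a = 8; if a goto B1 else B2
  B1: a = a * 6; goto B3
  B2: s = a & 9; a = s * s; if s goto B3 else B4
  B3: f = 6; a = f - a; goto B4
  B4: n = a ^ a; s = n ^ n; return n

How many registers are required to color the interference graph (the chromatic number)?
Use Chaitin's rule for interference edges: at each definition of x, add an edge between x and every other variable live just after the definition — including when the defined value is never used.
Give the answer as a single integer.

Answer: 2

Analysis:
def/use:
  B0: {a} / ∅
  B1: {a} / {a}
  B2: {a,s} / {a}
  B3: {a,f} / {a}
  B4: {n,s} / {a}

Liveness:
  B0: in=∅ out={a}
  B1: in={a} out={a}
  B2: in={a} out={a}
  B3: in={a} out={a}
  B4: in={a} out=∅

Conflict graph:
  a: {f,s}
  f: {a}
  n: {s}
  s: {a,n}

Colouring:
  clique {a,f} ⇒ need ≥ 2
  assign a→R0 f→R1 n→R0 s→R1 — no edge inside a register ⇒ χ ≤ 2
  χ = 2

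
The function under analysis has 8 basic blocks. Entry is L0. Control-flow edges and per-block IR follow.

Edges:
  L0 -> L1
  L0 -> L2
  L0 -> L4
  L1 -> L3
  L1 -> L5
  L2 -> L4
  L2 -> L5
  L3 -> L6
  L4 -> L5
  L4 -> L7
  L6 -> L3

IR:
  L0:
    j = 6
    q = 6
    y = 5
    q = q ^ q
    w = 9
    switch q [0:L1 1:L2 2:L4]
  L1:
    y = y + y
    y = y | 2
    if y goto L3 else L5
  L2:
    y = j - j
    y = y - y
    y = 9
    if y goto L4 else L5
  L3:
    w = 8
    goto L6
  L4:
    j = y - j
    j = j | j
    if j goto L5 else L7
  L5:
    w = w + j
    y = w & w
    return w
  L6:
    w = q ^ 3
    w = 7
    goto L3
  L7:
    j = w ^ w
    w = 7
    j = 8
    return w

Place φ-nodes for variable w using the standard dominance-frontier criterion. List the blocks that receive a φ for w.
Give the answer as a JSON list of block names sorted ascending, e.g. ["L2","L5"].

idom tree: L1←L0 L2←L0 L3←L1 L4←L0 L5←L0 L6←L3 L7←L4
Dom∩ at merges:
  L3: preds {L1,L6}: {L0,L1} ∩ {L0,L1,L3,L6} = {L0,L1}; idom=L1
  L4: preds {L0,L2}: {L0} ∩ {L0,L2} = {L0}; idom=L0
  L5: preds {L1,L2,L4}: {L0,L1} ∩ {L0,L2} ∩ {L0,L4} = {L0}; idom=L0

Frontier:
  join L3 pred L1: · stop@L1
  join L3 pred L6: L6→L3 stop@L1
  join L4 pred L0: · stop@L0
  join L4 pred L2: L2 stop@L0
  join L5 pred L1: L1 stop@L0
  join L5 pred L2: L2 stop@L0
  join L5 pred L4: L4 stop@L0
  DF(L0)=∅
  DF(L1)={L5}
  DF(L2)={L4,L5}
  DF(L3)={L3}
  DF(L4)={L5}
  DF(L5)=∅
  DF(L6)={L3}
  DF(L7)=∅

φ for w: defs {L0,L3,L5,L6,L7}
  DF⁺ = {L3}

Answer: ["L3"]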